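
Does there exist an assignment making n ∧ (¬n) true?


Check all 2 assignments over {n}:
n | φ
-----
F | F
T | F
No assignment makes the formula true.

Unsatisfiable.


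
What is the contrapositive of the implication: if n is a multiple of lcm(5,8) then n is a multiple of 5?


The contrapositive of (P → Q) is (¬Q → ¬P); it is logically equivalent to the original.
Here P = 'n is a multiple of lcm(5,8)' and Q = 'n is a multiple of 5'.

If not (n is a multiple of 5), then not (n is a multiple of lcm(5,8)).


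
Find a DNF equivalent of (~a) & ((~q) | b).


Step 1: Distribute ∧ over ∨: (¬a) ∧ ((¬q) ∨ b) = ((¬a) ∧ (¬q)) ∨ ((¬a) ∧ b).

((~a) & (~q)) | ((~a) & b)


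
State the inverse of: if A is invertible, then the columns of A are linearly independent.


The inverse of (P → Q) is (¬P → ¬Q). It is equivalent to the converse, not to the original.
Here P = 'A is invertible' and Q = 'the columns of A are linearly independent'.

If not (A is invertible), then not (the columns of A are linearly independent).


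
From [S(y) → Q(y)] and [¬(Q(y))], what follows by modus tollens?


Modus tollens: from (P → Q) and ¬Q, infer ¬P.
Q = 'Q(y)' is denied; since P → Q, P must also fail.

Not (S(y)).


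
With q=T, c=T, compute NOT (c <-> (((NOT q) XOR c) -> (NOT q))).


Substitute q=T, c=T:
NOT q = F
(NOT q) XOR c = F XOR T = T
NOT q = F
((NOT q) XOR c) -> (NOT q) = T -> F = F
c <-> (((NOT q) XOR c) -> (NOT q)) = T <-> F = F
NOT (c <-> (((NOT q) XOR c) -> (NOT q))) = T

T


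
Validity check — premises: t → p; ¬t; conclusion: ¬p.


This is denying the antecedent (fallacy). There exist truth assignments where the premises are all true but the conclusion is false.

Invalid.


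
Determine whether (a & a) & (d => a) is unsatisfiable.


Truth table over {a, d}:
a | d | φ
---------
False | False | False
True | False | True
False | True | False
True | True | True
Satisfying assignment at row 2: a=True, d=False gives True.

No, it is not a contradiction.


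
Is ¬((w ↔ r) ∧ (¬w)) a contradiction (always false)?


Truth table over {r, w}:
r | w | φ
---------
F | F | F
T | F | T
F | T | T
T | T | T
Satisfying assignment at row 2: r=T, w=F gives T.

No, it is not a contradiction.


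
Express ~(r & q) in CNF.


Step 1: Apply De Morgan: ¬(r ∧ q) = ¬r ∨ ¬q.

(~r) | (~q)


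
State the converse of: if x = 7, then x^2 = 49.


The converse of (P → Q) is (Q → P). It is not in general equivalent to the original.
Here P = 'x = 7' and Q = 'x^2 = 49'.

If x^2 = 49, then x = 7.


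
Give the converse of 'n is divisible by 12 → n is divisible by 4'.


The converse of (P → Q) is (Q → P). It is not in general equivalent to the original.
Here P = 'n is divisible by 12' and Q = 'n is divisible by 4'.

If n is divisible by 4, then n is divisible by 12.


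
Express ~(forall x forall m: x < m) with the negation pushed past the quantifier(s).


Negation flips each quantifier (∀↔∃) and negates the inner predicate.
¬(forall x forall m: φ) = exists x exists m: ¬φ.

exists x exists m: ~(x < m)


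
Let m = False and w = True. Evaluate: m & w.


Conjunction is true only when both operands are true.
Substitute: m=False, w=True.
False & True evaluates to False.

False


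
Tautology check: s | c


Build the truth table over {c, s}:
c | s | φ
---------
False | False | False
True | False | True
False | True | True
True | True | True
Counterexample at row 1: with c=False, s=False, the formula is False.

No, it is not a tautology.


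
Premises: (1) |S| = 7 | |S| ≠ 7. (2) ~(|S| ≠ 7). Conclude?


Disjunctive syllogism: from (P ∨ Q) and ¬P, infer Q.
One disjunct, '|S| ≠ 7', is ruled out; the other must hold.

|S| = 7


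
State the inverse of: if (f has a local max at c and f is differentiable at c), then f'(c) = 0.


The inverse of (P → Q) is (¬P → ¬Q). It is equivalent to the converse, not to the original.
Here P = '(f has a local max at c and f is differentiable at c)' and Q = 'f'(c) = 0'.

If not ((f has a local max at c and f is differentiable at c)), then not (f'(c) = 0).


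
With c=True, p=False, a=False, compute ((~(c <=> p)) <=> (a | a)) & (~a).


Substitute c=True, p=False, a=False:
c <=> p = True <=> False = False
~(c <=> p) = True
a | a = False | False = False
(~(c <=> p)) <=> (a | a) = True <=> False = False
~a = True
((~(c <=> p)) <=> (a | a)) & (~a) = False & True = False

False


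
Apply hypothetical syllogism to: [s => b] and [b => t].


Hypothetical syllogism: from (P → Q) and (Q → R), infer (P → R).
Chain the two implications through the shared middle term 'b'.

s => t


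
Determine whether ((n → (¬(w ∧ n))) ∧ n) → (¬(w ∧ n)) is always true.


Build the truth table over {n, w}:
n | w | φ
---------
F | F | T
T | F | T
F | T | T
T | T | T
Every row evaluates to true.

Yes, it is a tautology.


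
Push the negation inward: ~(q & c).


De Morgan: the negation of a conjunction is the disjunction of the negations.
Distribute ~ across &, flipping it to |, and negate each literal.

(~q) | (~c)


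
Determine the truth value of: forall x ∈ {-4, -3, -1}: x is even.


Evaluate the predicate on each element: -4:True, -3:False, -1:False.
Counterexample x = -3 fails the predicate.

False


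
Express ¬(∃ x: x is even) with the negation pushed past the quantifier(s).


¬(∀ x: φ) = ∃ x: ¬φ, and ¬(∃ x: φ) = ∀ x: ¬φ.
Apply to the existential statement.

∀ x: ¬(x is even)


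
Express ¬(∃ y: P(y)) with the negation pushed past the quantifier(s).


¬(∀ x: φ) = ∃ x: ¬φ, and ¬(∃ x: φ) = ∀ x: ¬φ.
Apply to the existential statement.

∀ y: ¬(P(y))


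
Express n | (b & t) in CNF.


Step 1: Distribute ∨ over ∧: n ∨ (b ∧ t) = (n ∨ b) ∧ (n ∨ t).

(n | b) & (n | t)


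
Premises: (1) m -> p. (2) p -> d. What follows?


Hypothetical syllogism: from (P → Q) and (Q → R), infer (P → R).
Chain the two implications through the shared middle term 'p'.

m -> d


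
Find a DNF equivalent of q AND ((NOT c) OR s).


Step 1: Distribute ∧ over ∨: q ∧ ((¬c) ∨ s) = (q ∧ (¬c)) ∨ (q ∧ s).

(q AND (NOT c)) OR (q AND s)


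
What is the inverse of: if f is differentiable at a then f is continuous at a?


The inverse of (P → Q) is (¬P → ¬Q). It is equivalent to the converse, not to the original.
Here P = 'f is differentiable at a' and Q = 'f is continuous at a'.

If not (f is differentiable at a), then not (f is continuous at a).


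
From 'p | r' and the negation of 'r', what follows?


Disjunctive syllogism: from (P ∨ Q) and ¬P, infer Q.
One disjunct, 'r', is ruled out; the other must hold.

p


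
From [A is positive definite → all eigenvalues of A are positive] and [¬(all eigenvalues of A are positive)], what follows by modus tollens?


Modus tollens: from (P → Q) and ¬Q, infer ¬P.
Q = 'all eigenvalues of A are positive' is denied; since P → Q, P must also fail.

Not (A is positive definite).


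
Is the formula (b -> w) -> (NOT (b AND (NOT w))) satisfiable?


Search for a satisfying assignment over {b, w}.
Try b=F, w=F: the formula evaluates to T.
A satisfying assignment exists.

Satisfiable.


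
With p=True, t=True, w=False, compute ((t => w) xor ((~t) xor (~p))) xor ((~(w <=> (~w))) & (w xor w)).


Substitute p=True, t=True, w=False:
… (earlier sub-steps elided)
~t = False
~p = False
(~t) xor (~p) = False xor False = False
(t => w) xor ((~t) xor (~p)) = False xor False = False
~w = True
w <=> (~w) = False <=> True = False
~(w <=> (~w)) = True
w xor w = False xor False = False
(~(w <=> (~w))) & (w xor w) = True & False = False
((t => w) xor ((~t) xor (~p))) xor ((~(w <=> (~w))) & (w xor w)) = False xor False = False

False


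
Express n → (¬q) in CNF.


Step 1: Rewrite n → (¬q) as ¬n ∨ (¬q).

(¬n) ∨ (¬q)


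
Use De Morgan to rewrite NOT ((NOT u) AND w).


De Morgan: the negation of a conjunction is the disjunction of the negations.
Distribute NOT across AND, flipping it to OR, and negate each literal.

u OR (NOT w)


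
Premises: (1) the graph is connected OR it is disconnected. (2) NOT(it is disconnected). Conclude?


Disjunctive syllogism: from (P ∨ Q) and ¬P, infer Q.
One disjunct, 'it is disconnected', is ruled out; the other must hold.

the graph is connected


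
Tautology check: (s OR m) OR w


Build the truth table over {m, s, w}:
m | s | w | φ
-------------
F | F | F | F
T | F | F | T
F | T | F | T
T | T | F | T
F | F | T | T
T | F | T | T
F | T | T | T
T | T | T | T
Counterexample at row 1: with m=F, s=F, w=F, the formula is F.

No, it is not a tautology.


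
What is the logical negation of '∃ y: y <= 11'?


¬(∀ x: φ) = ∃ x: ¬φ, and ¬(∃ x: φ) = ∀ x: ¬φ.
Apply to the existential statement.

∀ y: ¬(y <= 11)


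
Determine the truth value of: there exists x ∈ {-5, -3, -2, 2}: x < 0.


Evaluate the predicate on each element: -5:T, -3:T, -2:T, 2:F.
Witness x = -5 satisfies the predicate.

T


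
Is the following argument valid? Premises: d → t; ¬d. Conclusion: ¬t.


This is denying the antecedent (fallacy). There exist truth assignments where the premises are all true but the conclusion is false.

Invalid.


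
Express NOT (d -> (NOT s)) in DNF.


Step 1: Rewrite implication then negate: ¬(¬d ∨ (¬s)) = d ∧ ¬(¬s).
Step 2: Eliminate any double negations (¬¬X = X).

d AND s


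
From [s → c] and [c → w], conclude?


Hypothetical syllogism: from (P → Q) and (Q → R), infer (P → R).
Chain the two implications through the shared middle term 'c'.

s → w


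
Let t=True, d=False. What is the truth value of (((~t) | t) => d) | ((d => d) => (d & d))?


Substitute t=True, d=False:
~t = False
(~t) | t = False | True = True
((~t) | t) => d = True => False = False
d => d = False => False = True
d & d = False & False = False
(d => d) => (d & d) = True => False = False
(((~t) | t) => d) | ((d => d) => (d & d)) = False | False = False

False


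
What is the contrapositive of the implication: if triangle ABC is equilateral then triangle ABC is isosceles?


The contrapositive of (P → Q) is (¬Q → ¬P); it is logically equivalent to the original.
Here P = 'triangle ABC is equilateral' and Q = 'triangle ABC is isosceles'.

If not (triangle ABC is isosceles), then not (triangle ABC is equilateral).


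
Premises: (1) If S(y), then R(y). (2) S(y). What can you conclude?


Modus ponens: from (P → Q) and P, infer Q.
P = 'S(y)' is asserted, and P → Q holds, so Q follows.

R(y).


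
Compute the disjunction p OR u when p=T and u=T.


Disjunction is false only when both operands are false.
Substitute: p=T, u=T.
T OR T evaluates to T.

T


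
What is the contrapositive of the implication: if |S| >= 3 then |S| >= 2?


The contrapositive of (P → Q) is (¬Q → ¬P); it is logically equivalent to the original.
Here P = '|S| >= 3' and Q = '|S| >= 2'.

If not (|S| >= 2), then not (|S| >= 3).


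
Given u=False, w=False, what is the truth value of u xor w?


Exclusive or is true when exactly one operand is true.
Substitute: u=False, w=False.
False xor False evaluates to False.

False


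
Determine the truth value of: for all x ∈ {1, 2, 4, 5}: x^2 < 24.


Evaluate the predicate on each element: 1:T, 2:T, 4:T, 5:F.
Counterexample x = 5 fails the predicate.

F


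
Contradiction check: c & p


Truth table over {c, p}:
c | p | φ
---------
False | False | False
True | False | False
False | True | False
True | True | True
Satisfying assignment at row 4: c=True, p=True gives True.

No, it is not a contradiction.


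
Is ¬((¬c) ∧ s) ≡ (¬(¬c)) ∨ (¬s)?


Compare truth tables:
c | s | φ | ψ
-------------
F | F | T | T
T | F | T | T
F | T | F | F
T | T | T | T
The columns φ and ψ agree on every row.

Yes, they are logically equivalent.


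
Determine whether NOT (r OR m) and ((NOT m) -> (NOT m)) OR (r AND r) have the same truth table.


Compare truth tables:
m | r | φ | ψ
-------------
F | F | T | T
T | F | F | T
F | T | F | T
T | T | F | T
They differ at row 2 (m=T, r=F): φ=F but ψ=T.

No, they are not logically equivalent.


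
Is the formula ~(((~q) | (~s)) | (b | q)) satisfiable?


Check all 8 assignments over {b, q, s}:
b | q | s | φ
-------------
False | False | False | False
True | False | False | False
False | True | False | False
True | True | False | False
False | False | True | False
True | False | True | False
False | True | True | False
True | True | True | False
No assignment makes the formula true.

Unsatisfiable.


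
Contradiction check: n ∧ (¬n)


Truth table over {n}:
n | φ
-----
F | F
T | F
Every row is false.

Yes, it is a contradiction.


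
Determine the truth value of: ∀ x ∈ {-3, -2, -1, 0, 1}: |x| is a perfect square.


Evaluate the predicate on each element: -3:F, -2:F, -1:T, 0:T, 1:T.
Counterexample x = -3 fails the predicate.

F


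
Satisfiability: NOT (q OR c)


Search for a satisfying assignment over {c, q}.
Try c=F, q=F: the formula evaluates to T.
A satisfying assignment exists.

Satisfiable.


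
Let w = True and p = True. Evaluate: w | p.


Disjunction is false only when both operands are false.
Substitute: w=True, p=True.
True | True evaluates to True.

True


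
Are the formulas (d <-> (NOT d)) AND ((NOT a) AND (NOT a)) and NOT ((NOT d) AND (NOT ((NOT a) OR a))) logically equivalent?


Compare truth tables:
a | d | φ | ψ
-------------
F | F | F | T
T | F | F | T
F | T | F | T
T | T | F | T
They differ at row 1 (a=F, d=F): φ=F but ψ=T.

No, they are not logically equivalent.


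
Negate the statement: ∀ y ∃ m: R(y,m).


Negation flips each quantifier (∀↔∃) and negates the inner predicate.
¬(∀ y ∃ m: φ) = ∃ y ∀ m: ¬φ.

∃ y ∀ m: ¬(R(y,m))


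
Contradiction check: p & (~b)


Truth table over {b, p}:
b | p | φ
---------
False | False | False
True | False | False
False | True | True
True | True | False
Satisfying assignment at row 3: b=False, p=True gives True.

No, it is not a contradiction.


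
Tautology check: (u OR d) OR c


Build the truth table over {c, d, u}:
c | d | u | φ
-------------
F | F | F | F
T | F | F | T
F | T | F | T
T | T | F | T
F | F | T | T
T | F | T | T
F | T | T | T
T | T | T | T
Counterexample at row 1: with c=F, d=F, u=F, the formula is F.

No, it is not a tautology.


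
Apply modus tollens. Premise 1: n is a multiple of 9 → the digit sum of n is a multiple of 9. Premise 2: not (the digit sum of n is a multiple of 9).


Modus tollens: from (P → Q) and ¬Q, infer ¬P.
Q = 'the digit sum of n is a multiple of 9' is denied; since P → Q, P must also fail.

Not (n is a multiple of 9).


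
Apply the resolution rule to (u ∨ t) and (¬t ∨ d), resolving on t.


The clauses contain complementary literals t and ¬t.
Resolution eliminates this pair and disjoins the remaining literals (merging duplicates).

(u ∨ d)


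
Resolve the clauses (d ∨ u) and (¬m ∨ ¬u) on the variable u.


The clauses contain complementary literals u and ¬u.
Resolution eliminates this pair and disjoins the remaining literals (merging duplicates).

(d ∨ ¬m)


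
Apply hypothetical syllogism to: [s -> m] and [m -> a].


Hypothetical syllogism: from (P → Q) and (Q → R), infer (P → R).
Chain the two implications through the shared middle term 'm'.

s -> a


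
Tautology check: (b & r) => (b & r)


Build the truth table over {b, r}:
b | r | φ
---------
False | False | True
True | False | True
False | True | True
True | True | True
Every row evaluates to true.

Yes, it is a tautology.


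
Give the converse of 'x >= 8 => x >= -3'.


The converse of (P → Q) is (Q → P). It is not in general equivalent to the original.
Here P = 'x >= 8' and Q = 'x >= -3'.

If x >= -3, then x >= 8.


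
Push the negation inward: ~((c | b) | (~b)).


De Morgan: the negation of a disjunction is the conjunction of the negations.
Distribute ~ across |, flipping it to &, and negate each literal.

((~c) & (~b)) & b


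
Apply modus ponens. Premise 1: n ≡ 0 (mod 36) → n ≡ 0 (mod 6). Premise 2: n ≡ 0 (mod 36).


Modus ponens: from (P → Q) and P, infer Q.
P = 'n ≡ 0 (mod 36)' is asserted, and P → Q holds, so Q follows.

n ≡ 0 (mod 6).


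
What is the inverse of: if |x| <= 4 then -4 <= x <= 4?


The inverse of (P → Q) is (¬P → ¬Q). It is equivalent to the converse, not to the original.
Here P = '|x| <= 4' and Q = '-4 <= x <= 4'.

If not (|x| <= 4), then not (-4 <= x <= 4).


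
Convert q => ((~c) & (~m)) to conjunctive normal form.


Step 1: Rewrite q → ((¬c) ∧ (¬m)) as ¬q ∨ ((¬c) ∧ (¬m)).
Step 2: Distribute ∨ over ∧.

((~q) | (~c)) & ((~q) | (~m))


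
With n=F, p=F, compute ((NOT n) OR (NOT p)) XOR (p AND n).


Substitute n=F, p=F:
NOT n = T
NOT p = T
(NOT n) OR (NOT p) = T OR T = T
p AND n = F AND F = F
((NOT n) OR (NOT p)) XOR (p AND n) = T XOR F = T

T


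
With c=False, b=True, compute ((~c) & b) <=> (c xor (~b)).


Substitute c=False, b=True:
~c = True
(~c) & b = True & True = True
~b = False
c xor (~b) = False xor False = False
((~c) & b) <=> (c xor (~b)) = True <=> False = False

False


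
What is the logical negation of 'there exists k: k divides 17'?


¬(for all x: φ) = there exists x: ¬φ, and ¬(there exists x: φ) = for all x: ¬φ.
Apply to the existential statement.

for all k: NOT(k divides 17)


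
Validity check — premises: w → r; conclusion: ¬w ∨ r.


This matches the form of material implication: the conclusion follows in every model of the premises.

Valid.


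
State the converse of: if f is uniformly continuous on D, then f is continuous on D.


The converse of (P → Q) is (Q → P). It is not in general equivalent to the original.
Here P = 'f is uniformly continuous on D' and Q = 'f is continuous on D'.

If f is continuous on D, then f is uniformly continuous on D.


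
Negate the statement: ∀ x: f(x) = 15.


¬(∀ x: φ) = ∃ x: ¬φ, and ¬(∃ x: φ) = ∀ x: ¬φ.
Apply to the universal statement.

∃ x: ¬(f(x) = 15)


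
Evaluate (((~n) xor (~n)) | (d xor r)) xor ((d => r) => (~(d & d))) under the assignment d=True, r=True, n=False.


Substitute d=True, r=True, n=False:
~n = True
~n = True
(~n) xor (~n) = True xor True = False
d xor r = True xor True = False
((~n) xor (~n)) | (d xor r) = False | False = False
d => r = True => True = True
d & d = True & True = True
~(d & d) = False
(d => r) => (~(d & d)) = True => False = False
(((~n) xor (~n)) | (d xor r)) xor ((d => r) => (~(d & d))) = False xor False = False

False


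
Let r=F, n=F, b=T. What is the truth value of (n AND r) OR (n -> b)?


Substitute r=F, n=F, b=T:
n AND r = F AND F = F
n -> b = F -> T = T
(n AND r) OR (n -> b) = F OR T = T

T


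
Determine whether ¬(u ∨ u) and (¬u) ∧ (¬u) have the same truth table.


Compare truth tables:
u | φ | ψ
---------
F | T | T
T | F | F
The columns φ and ψ agree on every row.

Yes, they are logically equivalent.


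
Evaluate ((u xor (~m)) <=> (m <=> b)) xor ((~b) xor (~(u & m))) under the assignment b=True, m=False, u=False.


Substitute b=True, m=False, u=False:
~m = True
u xor (~m) = False xor True = True
m <=> b = False <=> True = False
(u xor (~m)) <=> (m <=> b) = True <=> False = False
~b = False
u & m = False & False = False
~(u & m) = True
(~b) xor (~(u & m)) = False xor True = True
((u xor (~m)) <=> (m <=> b)) xor ((~b) xor (~(u & m))) = False xor True = True

True


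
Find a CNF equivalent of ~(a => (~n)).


Step 1: Rewrite a → (¬n) as ¬a ∨ (¬n).
Step 2: Negate: ¬(¬a ∨ (¬n)) = a ∧ ¬(¬n) (De Morgan + double negation).
Step 3: Eliminate any double negations (¬¬X = X).

a & n


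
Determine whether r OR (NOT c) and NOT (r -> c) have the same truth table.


Compare truth tables:
c | r | φ | ψ
-------------
F | F | T | F
T | F | F | F
F | T | T | T
T | T | T | F
They differ at row 1 (c=F, r=F): φ=T but ψ=F.

No, they are not logically equivalent.


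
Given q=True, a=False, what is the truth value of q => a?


Implication is false only when antecedent is true and consequent is false.
Substitute: q=True, a=False.
True => False evaluates to False.

False


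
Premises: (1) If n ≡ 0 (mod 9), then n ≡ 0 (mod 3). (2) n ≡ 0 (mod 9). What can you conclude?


Modus ponens: from (P → Q) and P, infer Q.
P = 'n ≡ 0 (mod 9)' is asserted, and P → Q holds, so Q follows.

n ≡ 0 (mod 3).


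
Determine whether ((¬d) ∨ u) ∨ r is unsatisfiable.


Truth table over {d, r, u}:
d | r | u | φ
-------------
F | F | F | T
T | F | F | F
F | T | F | T
T | T | F | T
F | F | T | T
T | F | T | T
F | T | T | T
T | T | T | T
Satisfying assignment at row 1: d=F, r=F, u=F gives T.

No, it is not a contradiction.


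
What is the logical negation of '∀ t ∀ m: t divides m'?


Negation flips each quantifier (∀↔∃) and negates the inner predicate.
¬(∀ t ∀ m: φ) = ∃ t ∃ m: ¬φ.

∃ t ∃ m: ¬(t divides m)


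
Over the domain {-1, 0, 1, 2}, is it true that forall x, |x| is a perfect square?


Evaluate the predicate on each element: -1:True, 0:True, 1:True, 2:False.
Counterexample x = 2 fails the predicate.

False


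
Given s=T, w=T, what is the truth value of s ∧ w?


Conjunction is true only when both operands are true.
Substitute: s=T, w=T.
T ∧ T evaluates to T.

T


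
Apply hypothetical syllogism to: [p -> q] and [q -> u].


Hypothetical syllogism: from (P → Q) and (Q → R), infer (P → R).
Chain the two implications through the shared middle term 'q'.

p -> u


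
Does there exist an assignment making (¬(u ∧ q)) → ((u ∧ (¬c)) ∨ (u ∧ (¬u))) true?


Search for a satisfying assignment over {c, q, u}.
Try c=F, q=F, u=T: the formula evaluates to T.
A satisfying assignment exists.

Satisfiable.


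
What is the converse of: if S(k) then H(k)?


The converse of (P → Q) is (Q → P). It is not in general equivalent to the original.
Here P = 'S(k)' and Q = 'H(k)'.

If H(k), then S(k).


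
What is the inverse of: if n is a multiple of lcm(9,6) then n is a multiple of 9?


The inverse of (P → Q) is (¬P → ¬Q). It is equivalent to the converse, not to the original.
Here P = 'n is a multiple of lcm(9,6)' and Q = 'n is a multiple of 9'.

If not (n is a multiple of lcm(9,6)), then not (n is a multiple of 9).


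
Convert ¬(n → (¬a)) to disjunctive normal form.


Step 1: Rewrite implication then negate: ¬(¬n ∨ (¬a)) = n ∧ ¬(¬a).
Step 2: Eliminate any double negations (¬¬X = X).

n ∧ a


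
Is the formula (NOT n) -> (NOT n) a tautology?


Build the truth table over {n}:
n | φ
-----
F | T
T | T
Every row evaluates to true.

Yes, it is a tautology.


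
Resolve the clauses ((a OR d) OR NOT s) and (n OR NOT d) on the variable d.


The clauses contain complementary literals d and NOTd.
Resolution eliminates this pair and disjoins the remaining literals (merging duplicates).

((NOT s OR a) OR n)


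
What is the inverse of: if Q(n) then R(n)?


The inverse of (P → Q) is (¬P → ¬Q). It is equivalent to the converse, not to the original.
Here P = 'Q(n)' and Q = 'R(n)'.

If not (Q(n)), then not (R(n)).


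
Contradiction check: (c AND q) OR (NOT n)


Truth table over {c, n, q}:
c | n | q | φ
-------------
F | F | F | T
T | F | F | T
F | T | F | F
T | T | F | F
F | F | T | T
T | F | T | T
F | T | T | F
T | T | T | T
Satisfying assignment at row 1: c=F, n=F, q=F gives T.

No, it is not a contradiction.


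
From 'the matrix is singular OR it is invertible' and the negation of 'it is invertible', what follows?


Disjunctive syllogism: from (P ∨ Q) and ¬P, infer Q.
One disjunct, 'it is invertible', is ruled out; the other must hold.

the matrix is singular


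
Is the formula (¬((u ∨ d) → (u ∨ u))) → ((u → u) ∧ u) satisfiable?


Search for a satisfying assignment over {d, u}.
Try d=F, u=F: the formula evaluates to T.
A satisfying assignment exists.

Satisfiable.


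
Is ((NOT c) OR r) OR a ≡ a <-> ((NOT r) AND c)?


Compare truth tables:
a | c | r | φ | ψ
-----------------
F | F | F | T | T
T | F | F | T | F
F | T | F | F | F
T | T | F | T | T
F | F | T | T | T
T | F | T | T | F
F | T | T | T | T
T | T | T | T | F
They differ at row 2 (a=T, c=F, r=F): φ=T but ψ=F.

No, they are not logically equivalent.


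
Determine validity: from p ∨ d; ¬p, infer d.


This matches the form of disjunctive syllogism: the conclusion follows in every model of the premises.

Valid.


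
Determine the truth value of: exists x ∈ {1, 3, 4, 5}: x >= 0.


Evaluate the predicate on each element: 1:True, 3:True, 4:True, 5:True.
Witness x = 1 satisfies the predicate.

True


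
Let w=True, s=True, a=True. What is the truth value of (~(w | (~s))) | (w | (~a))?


Substitute w=True, s=True, a=True:
~s = False
w | (~s) = True | False = True
~(w | (~s)) = False
~a = False
w | (~a) = True | False = True
(~(w | (~s))) | (w | (~a)) = False | True = True

True


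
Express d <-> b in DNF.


Step 1: d ↔ b is true exactly when both agree: (d ∧ b) ∨ (¬d ∧ ¬b).

(d AND b) OR ((NOT d) AND (NOT b))


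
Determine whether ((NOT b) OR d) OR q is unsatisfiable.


Truth table over {b, d, q}:
b | d | q | φ
-------------
F | F | F | T
T | F | F | F
F | T | F | T
T | T | F | T
F | F | T | T
T | F | T | T
F | T | T | T
T | T | T | T
Satisfying assignment at row 1: b=F, d=F, q=F gives T.

No, it is not a contradiction.


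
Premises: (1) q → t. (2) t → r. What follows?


Hypothetical syllogism: from (P → Q) and (Q → R), infer (P → R).
Chain the two implications through the shared middle term 't'.

q → r


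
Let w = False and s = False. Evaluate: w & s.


Conjunction is true only when both operands are true.
Substitute: w=False, s=False.
False & False evaluates to False.

False


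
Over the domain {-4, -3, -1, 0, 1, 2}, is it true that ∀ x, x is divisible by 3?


Evaluate the predicate on each element: -4:F, -3:T, -1:F, 0:T, 1:F, 2:F.
Counterexample x = -4 fails the predicate.

F


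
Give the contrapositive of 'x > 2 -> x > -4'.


The contrapositive of (P → Q) is (¬Q → ¬P); it is logically equivalent to the original.
Here P = 'x > 2' and Q = 'x > -4'.

If not (x > -4), then not (x > 2).


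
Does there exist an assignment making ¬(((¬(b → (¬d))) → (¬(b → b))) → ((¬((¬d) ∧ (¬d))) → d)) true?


Check all 4 assignments over {b, d}:
b | d | φ
---------
F | F | F
T | F | F
F | T | F
T | T | F
No assignment makes the formula true.

Unsatisfiable.


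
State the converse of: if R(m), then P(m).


The converse of (P → Q) is (Q → P). It is not in general equivalent to the original.
Here P = 'R(m)' and Q = 'P(m)'.

If P(m), then R(m).


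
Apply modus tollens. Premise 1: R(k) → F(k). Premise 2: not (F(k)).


Modus tollens: from (P → Q) and ¬Q, infer ¬P.
Q = 'F(k)' is denied; since P → Q, P must also fail.

Not (R(k)).


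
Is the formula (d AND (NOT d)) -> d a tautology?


Build the truth table over {d}:
d | φ
-----
F | T
T | T
Every row evaluates to true.

Yes, it is a tautology.


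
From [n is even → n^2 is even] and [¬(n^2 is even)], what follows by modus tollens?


Modus tollens: from (P → Q) and ¬Q, infer ¬P.
Q = 'n^2 is even' is denied; since P → Q, P must also fail.

Not (n is even).


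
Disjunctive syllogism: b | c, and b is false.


Disjunctive syllogism: from (P ∨ Q) and ¬P, infer Q.
One disjunct, 'b', is ruled out; the other must hold.

c


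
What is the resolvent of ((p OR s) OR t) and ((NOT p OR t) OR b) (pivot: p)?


The clauses contain complementary literals p and NOTp.
Resolution eliminates this pair and disjoins the remaining literals (merging duplicates).

((s OR t) OR b)


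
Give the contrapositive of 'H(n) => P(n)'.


The contrapositive of (P → Q) is (¬Q → ¬P); it is logically equivalent to the original.
Here P = 'H(n)' and Q = 'P(n)'.

If not (P(n)), then not (H(n)).


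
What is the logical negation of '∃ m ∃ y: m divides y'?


Negation flips each quantifier (∀↔∃) and negates the inner predicate.
¬(∃ m ∃ y: φ) = ∀ m ∀ y: ¬φ.

∀ m ∀ y: ¬(m divides y)


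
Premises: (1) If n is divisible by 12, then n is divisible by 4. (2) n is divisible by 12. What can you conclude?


Modus ponens: from (P → Q) and P, infer Q.
P = 'n is divisible by 12' is asserted, and P → Q holds, so Q follows.

n is divisible by 4.


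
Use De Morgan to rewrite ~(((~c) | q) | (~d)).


De Morgan: the negation of a disjunction is the conjunction of the negations.
Distribute ~ across |, flipping it to &, and negate each literal.

(c & (~q)) & d


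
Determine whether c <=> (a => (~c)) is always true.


Build the truth table over {a, c}:
a | c | φ
---------
False | False | False
True | False | False
False | True | True
True | True | False
Counterexample at row 1: with a=False, c=False, the formula is False.

No, it is not a tautology.


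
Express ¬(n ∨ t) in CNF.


Step 1: Apply De Morgan: ¬(n ∨ t) = ¬n ∧ ¬t.

(¬n) ∧ (¬t)


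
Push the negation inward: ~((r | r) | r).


De Morgan: the negation of a disjunction is the conjunction of the negations.
Distribute ~ across |, flipping it to &, and negate each literal.

((~r) & (~r)) & (~r)


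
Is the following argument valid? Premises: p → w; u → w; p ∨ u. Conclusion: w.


This matches the form of proof by cases: the conclusion follows in every model of the premises.

Valid.


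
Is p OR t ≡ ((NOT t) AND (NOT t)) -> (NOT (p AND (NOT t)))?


Compare truth tables:
p | t | φ | ψ
-------------
F | F | F | T
T | F | T | F
F | T | T | T
T | T | T | T
They differ at row 1 (p=F, t=F): φ=F but ψ=T.

No, they are not logically equivalent.


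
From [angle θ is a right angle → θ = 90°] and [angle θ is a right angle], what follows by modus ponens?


Modus ponens: from (P → Q) and P, infer Q.
P = 'angle θ is a right angle' is asserted, and P → Q holds, so Q follows.

θ = 90°.


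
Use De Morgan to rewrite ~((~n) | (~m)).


De Morgan: the negation of a disjunction is the conjunction of the negations.
Distribute ~ across |, flipping it to &, and negate each literal.

n & m


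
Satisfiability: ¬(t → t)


Check all 2 assignments over {t}:
t | φ
-----
F | F
T | F
No assignment makes the formula true.

Unsatisfiable.


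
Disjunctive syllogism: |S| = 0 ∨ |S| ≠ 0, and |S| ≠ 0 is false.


Disjunctive syllogism: from (P ∨ Q) and ¬P, infer Q.
One disjunct, '|S| ≠ 0', is ruled out; the other must hold.

|S| = 0


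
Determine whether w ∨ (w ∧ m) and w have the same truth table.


Compare truth tables:
m | w | φ | ψ
-------------
F | F | F | F
T | F | F | F
F | T | T | T
T | T | T | T
The columns φ and ψ agree on every row.

Yes, they are logically equivalent.


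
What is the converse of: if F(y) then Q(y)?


The converse of (P → Q) is (Q → P). It is not in general equivalent to the original.
Here P = 'F(y)' and Q = 'Q(y)'.

If Q(y), then F(y).


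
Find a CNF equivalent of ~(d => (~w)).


Step 1: Rewrite d → (¬w) as ¬d ∨ (¬w).
Step 2: Negate: ¬(¬d ∨ (¬w)) = d ∧ ¬(¬w) (De Morgan + double negation).
Step 3: Eliminate any double negations (¬¬X = X).

d & w


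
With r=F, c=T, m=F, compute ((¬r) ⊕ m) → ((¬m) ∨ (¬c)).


Substitute r=F, c=T, m=F:
¬r = T
(¬r) ⊕ m = T ⊕ F = T
¬m = T
¬c = F
(¬m) ∨ (¬c) = T ∨ F = T
((¬r) ⊕ m) → ((¬m) ∨ (¬c)) = T → T = T

T


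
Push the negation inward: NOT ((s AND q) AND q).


De Morgan: the negation of a conjunction is the disjunction of the negations.
Distribute NOT across AND, flipping it to OR, and negate each literal.

((NOT s) OR (NOT q)) OR (NOT q)


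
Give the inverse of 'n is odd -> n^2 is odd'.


The inverse of (P → Q) is (¬P → ¬Q). It is equivalent to the converse, not to the original.
Here P = 'n is odd' and Q = 'n^2 is odd'.

If not (n is odd), then not (n^2 is odd).


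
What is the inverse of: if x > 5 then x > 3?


The inverse of (P → Q) is (¬P → ¬Q). It is equivalent to the converse, not to the original.
Here P = 'x > 5' and Q = 'x > 3'.

If not (x > 5), then not (x > 3).


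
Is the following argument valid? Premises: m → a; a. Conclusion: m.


This is affirming the consequent (fallacy). There exist truth assignments where the premises are all true but the conclusion is false.

Invalid.


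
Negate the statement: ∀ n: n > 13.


¬(∀ x: φ) = ∃ x: ¬φ, and ¬(∃ x: φ) = ∀ x: ¬φ.
Apply to the universal statement.

∃ n: ¬(n > 13)


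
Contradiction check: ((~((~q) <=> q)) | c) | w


Truth table over {c, q, w}:
c | q | w | φ
-------------
False | False | False | True
True | False | False | True
False | True | False | True
True | True | False | True
False | False | True | True
True | False | True | True
False | True | True | True
True | True | True | True
Satisfying assignment at row 1: c=False, q=False, w=False gives True.

No, it is not a contradiction.


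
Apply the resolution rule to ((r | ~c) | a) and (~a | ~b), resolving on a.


The clauses contain complementary literals a and ~a.
Resolution eliminates this pair and disjoins the remaining literals (merging duplicates).

((~c | r) | ~b)


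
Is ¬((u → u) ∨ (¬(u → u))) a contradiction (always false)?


Truth table over {u}:
u | φ
-----
F | F
T | F
Every row is false.

Yes, it is a contradiction.


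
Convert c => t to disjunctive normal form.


Step 1: Rewrite c → t as ¬c ∨ t.

(~c) | t


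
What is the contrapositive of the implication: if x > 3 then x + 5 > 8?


The contrapositive of (P → Q) is (¬Q → ¬P); it is logically equivalent to the original.
Here P = 'x > 3' and Q = 'x + 5 > 8'.

If not (x + 5 > 8), then not (x > 3).


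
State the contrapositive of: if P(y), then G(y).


The contrapositive of (P → Q) is (¬Q → ¬P); it is logically equivalent to the original.
Here P = 'P(y)' and Q = 'G(y)'.

If not (G(y)), then not (P(y)).


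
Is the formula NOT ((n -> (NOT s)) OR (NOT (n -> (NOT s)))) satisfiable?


Check all 4 assignments over {n, s}:
n | s | φ
---------
F | F | F
T | F | F
F | T | F
T | T | F
No assignment makes the formula true.

Unsatisfiable.


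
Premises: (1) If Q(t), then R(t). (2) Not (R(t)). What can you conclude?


Modus tollens: from (P → Q) and ¬Q, infer ¬P.
Q = 'R(t)' is denied; since P → Q, P must also fail.

Not (Q(t)).


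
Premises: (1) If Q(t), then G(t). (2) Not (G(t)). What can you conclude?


Modus tollens: from (P → Q) and ¬Q, infer ¬P.
Q = 'G(t)' is denied; since P → Q, P must also fail.

Not (Q(t)).


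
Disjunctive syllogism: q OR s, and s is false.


Disjunctive syllogism: from (P ∨ Q) and ¬P, infer Q.
One disjunct, 's', is ruled out; the other must hold.

q


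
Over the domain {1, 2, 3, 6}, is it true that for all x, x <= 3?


Evaluate the predicate on each element: 1:T, 2:T, 3:T, 6:F.
Counterexample x = 6 fails the predicate.

F


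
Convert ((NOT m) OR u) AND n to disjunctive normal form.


Step 1: Distribute ∧ over ∨: ((¬m) ∨ u) ∧ n = ((¬m) ∧ n) ∨ (u ∧ n).

((NOT m) AND n) OR (u AND n)


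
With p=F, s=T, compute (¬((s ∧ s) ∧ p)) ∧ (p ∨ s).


Substitute p=F, s=T:
s ∧ s = T ∧ T = T
(s ∧ s) ∧ p = T ∧ F = F
¬((s ∧ s) ∧ p) = T
p ∨ s = F ∨ T = T
(¬((s ∧ s) ∧ p)) ∧ (p ∨ s) = T ∧ T = T

T


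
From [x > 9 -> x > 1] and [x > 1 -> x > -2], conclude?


Hypothetical syllogism: from (P → Q) and (Q → R), infer (P → R).
Chain the two implications through the shared middle term 'x > 1'.

x > 9 -> x > -2


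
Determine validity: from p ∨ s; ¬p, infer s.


This matches the form of disjunctive syllogism: the conclusion follows in every model of the premises.

Valid.


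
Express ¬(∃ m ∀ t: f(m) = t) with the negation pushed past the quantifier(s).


Negation flips each quantifier (∀↔∃) and negates the inner predicate.
¬(∃ m ∀ t: φ) = ∀ m ∃ t: ¬φ.

∀ m ∃ t: ¬(f(m) = t)


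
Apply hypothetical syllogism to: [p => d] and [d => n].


Hypothetical syllogism: from (P → Q) and (Q → R), infer (P → R).
Chain the two implications through the shared middle term 'd'.

p => n


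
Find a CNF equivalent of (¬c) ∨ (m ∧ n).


Step 1: Distribute ∨ over ∧: (¬c) ∨ (m ∧ n) = ((¬c) ∨ m) ∧ ((¬c) ∨ n).

((¬c) ∨ m) ∧ ((¬c) ∨ n)


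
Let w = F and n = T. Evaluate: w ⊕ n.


Exclusive or is true when exactly one operand is true.
Substitute: w=F, n=T.
F ⊕ T evaluates to T.

T


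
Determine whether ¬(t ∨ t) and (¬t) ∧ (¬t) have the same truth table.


Compare truth tables:
t | φ | ψ
---------
F | T | T
T | F | F
The columns φ and ψ agree on every row.

Yes, they are logically equivalent.


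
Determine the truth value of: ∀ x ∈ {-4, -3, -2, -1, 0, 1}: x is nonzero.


Evaluate the predicate on each element: -4:T, -3:T, -2:T, -1:T, 0:F, 1:T.
Counterexample x = 0 fails the predicate.

F


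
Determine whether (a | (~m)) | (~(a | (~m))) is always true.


Build the truth table over {a, m}:
a | m | φ
---------
False | False | True
True | False | True
False | True | True
True | True | True
Every row evaluates to true.

Yes, it is a tautology.


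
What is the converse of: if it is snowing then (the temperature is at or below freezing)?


The converse of (P → Q) is (Q → P). It is not in general equivalent to the original.
Here P = 'it is snowing' and Q = '(the temperature is at or below freezing)'.

If (the temperature is at or below freezing), then it is snowing.


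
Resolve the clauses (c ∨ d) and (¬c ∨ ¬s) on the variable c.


The clauses contain complementary literals c and ¬c.
Resolution eliminates this pair and disjoins the remaining literals (merging duplicates).

(d ∨ ¬s)


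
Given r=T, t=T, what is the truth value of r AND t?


Conjunction is true only when both operands are true.
Substitute: r=T, t=T.
T AND T evaluates to T.

T


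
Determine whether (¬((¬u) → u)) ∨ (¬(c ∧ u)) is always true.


Build the truth table over {c, u}:
c | u | φ
---------
F | F | T
T | F | T
F | T | T
T | T | F
Counterexample at row 4: with c=T, u=T, the formula is F.

No, it is not a tautology.


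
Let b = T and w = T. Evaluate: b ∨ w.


Disjunction is false only when both operands are false.
Substitute: b=T, w=T.
T ∨ T evaluates to T.

T


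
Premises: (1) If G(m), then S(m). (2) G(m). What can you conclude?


Modus ponens: from (P → Q) and P, infer Q.
P = 'G(m)' is asserted, and P → Q holds, so Q follows.

S(m).


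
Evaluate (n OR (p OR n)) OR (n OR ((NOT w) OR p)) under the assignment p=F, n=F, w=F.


Substitute p=F, n=F, w=F:
p OR n = F OR F = F
n OR (p OR n) = F OR F = F
NOT w = T
(NOT w) OR p = T OR F = T
n OR ((NOT w) OR p) = F OR T = T
(n OR (p OR n)) OR (n OR ((NOT w) OR p)) = F OR T = T

T


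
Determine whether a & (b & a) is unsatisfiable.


Truth table over {a, b}:
a | b | φ
---------
False | False | False
True | False | False
False | True | False
True | True | True
Satisfying assignment at row 4: a=True, b=True gives True.

No, it is not a contradiction.


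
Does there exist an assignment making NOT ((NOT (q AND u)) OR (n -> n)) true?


Check all 8 assignments over {n, q, u}:
n | q | u | φ
-------------
F | F | F | F
T | F | F | F
F | T | F | F
T | T | F | F
F | F | T | F
T | F | T | F
F | T | T | F
T | T | T | F
No assignment makes the formula true.

Unsatisfiable.
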